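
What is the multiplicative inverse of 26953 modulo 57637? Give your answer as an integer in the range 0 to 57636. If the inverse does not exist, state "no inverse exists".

30680

Run Euclid on (57637, 26953):
57637 = 2*26953 + 3731
26953 = 7*3731 + 836
3731 = 4*836 + 387
836 = 2*387 + 62
387 = 6*62 + 15
62 = 4*15 + 2
15 = 7*2 + 1
2 = 2*1 + 0
gcd = 1, so the inverse exists. Back-substitute:
1 = 15 − 7·2
1 = −7·62 + 29·15
1 = 29·387 − 181·62
1 = −181·836 + 391·387
1 = 391·3731 − 1745·836
1 = −1745·26953 + 12606·3731
1 = 12606·57637 − 26957·26953
So 26953·(-26957) ≡ 1 (mod 57637), and -26957 ≡ 30680 (mod 57637).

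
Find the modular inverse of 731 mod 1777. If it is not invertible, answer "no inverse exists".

Run Euclid on (1777, 731):
1777 = 2·731 + 315
731 = 2·315 + 101
315 = 3·101 + 12
101 = 8·12 + 5
12 = 2·5 + 2
5 = 2·2 + 1
2 = 2·1 + 0
Since gcd(731, 1777) = 1, back-substitute to write 1 as a combination:
1 = 5 − 2·2
1 = −2·12 + 5·5
1 = 5·101 − 42·12
1 = −42·315 + 131·101
1 = 131·731 − 304·315
1 = −304·1777 + 739·731
So 731·739 ≡ 1 (mod 1777).

739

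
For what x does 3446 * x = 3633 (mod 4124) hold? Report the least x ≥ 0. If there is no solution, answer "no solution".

no solution

gcd(3446, 4124):
4124 = 1×3446 + 678
3446 = 5×678 + 56
678 = 12×56 + 6
56 = 9×6 + 2
6 = 3×2 + 0
gcd = 2, but 2 ∤ 3633, so the congruence has no solution.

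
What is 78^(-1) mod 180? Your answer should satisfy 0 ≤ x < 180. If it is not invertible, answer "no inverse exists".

no inverse exists

Compute gcd(78, 180):
180 = 2·78 + 24
78 = 3·24 + 6
24 = 4·6 + 0
The gcd is 6, not 1, hence no inverse exists.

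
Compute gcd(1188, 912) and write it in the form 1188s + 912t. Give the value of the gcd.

12

Apply Euclid's algorithm to 1188 and 912:
1188 = 1×912 + 276
912 = 3×276 + 84
276 = 3×84 + 24
84 = 3×24 + 12
24 = 2×12 + 0
gcd(1188, 912) = 12.
Express as a combination:
12 = 84 − 3·24
12 = −3·276 + 10·84
12 = 10·912 − 33·276
12 = −33·1188 + 43·912
So 12 = (-33)·1188 + (43)·912.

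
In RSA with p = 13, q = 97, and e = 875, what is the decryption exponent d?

707

φ(n) = (p−1)(q−1) = 12·96 = 1152.
Need d with 875·d ≡ 1 (mod 1152). Apply the extended Euclidean algorithm:
1152 = 1*875 + 277
875 = 3*277 + 44
277 = 6*44 + 13
44 = 3*13 + 5
13 = 2*5 + 3
5 = 1*3 + 2
3 = 1*2 + 1
2 = 2*1 + 0
Back-substitute:
1 = 3 − 2
1 = −5 + 2·3
1 = 2·13 − 5·5
1 = −5·44 + 17·13
1 = 17·277 − 107·44
1 = −107·875 + 338·277
1 = 338·1152 − 445·875
So 875·(-445) ≡ 1 (mod 1152), hence d ≡ -445 ≡ 707 (mod 1152).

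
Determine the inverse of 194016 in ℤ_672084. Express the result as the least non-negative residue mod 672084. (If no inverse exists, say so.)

Euclidean algorithm on 672084, 194016:
672084 = 3×194016 + 90036
194016 = 2×90036 + 13944
90036 = 6×13944 + 6372
13944 = 2×6372 + 1200
6372 = 5×1200 + 372
1200 = 3×372 + 84
372 = 4×84 + 36
84 = 2×36 + 12
36 = 3×12 + 0
Since gcd = 12 > 1, 194016 is not a unit mod 672084.

no inverse exists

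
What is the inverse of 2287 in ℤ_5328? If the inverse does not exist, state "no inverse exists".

Apply the Euclidean algorithm to 5328 and 2287:
5328 = 2·2287 + 754
2287 = 3·754 + 25
754 = 30·25 + 4
25 = 6·4 + 1
4 = 4·1 + 0
Since gcd(2287, 5328) = 1, back-substitute to write 1 as a combination:
1 = 25 − 6·4
1 = −6·754 + 181·25
1 = 181·2287 − 549·754
1 = −549·5328 + 1279·2287
So 2287·1279 ≡ 1 (mod 5328).

1279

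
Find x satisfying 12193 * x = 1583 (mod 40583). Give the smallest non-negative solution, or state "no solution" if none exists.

7935

First find gcd(12193, 40583):
40583 = 3×12193 + 4004
12193 = 3×4004 + 181
4004 = 22×181 + 22
181 = 8×22 + 5
22 = 4×5 + 2
5 = 2×2 + 1
2 = 2×1 + 0
gcd = 1, so a unique solution mod 40583 exists.
Back-substitute for the Bézout coefficients:
1 = 5 − 2·2
1 = −2·22 + 9·5
1 = 9·181 − 74·22
1 = −74·4004 + 1637·181
1 = 1637·12193 − 4985·4004
1 = −4985·40583 + 16592·12193
So 12193·(16592) ≡ 1 (mod 40583), giving 12193⁻¹ ≡ 16592.
x ≡ 12193⁻¹·1583 ≡ 16592·1583 ≡ 7935 (mod 40583).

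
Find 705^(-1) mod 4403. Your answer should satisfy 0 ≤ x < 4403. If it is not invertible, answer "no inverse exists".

Run Euclid on (4403, 705):
4403 = 6×705 + 173
705 = 4×173 + 13
173 = 13×13 + 4
13 = 3×4 + 1
4 = 4×1 + 0
gcd = 1, so the inverse exists. Back-substitute:
1 = 13 − 3·4
1 = −3·173 + 40·13
1 = 40·705 − 163·173
1 = −163·4403 + 1018·705
So 705·1018 ≡ 1 (mod 4403).

1018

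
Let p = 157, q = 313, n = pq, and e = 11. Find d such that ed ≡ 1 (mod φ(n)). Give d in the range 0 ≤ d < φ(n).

17699

φ(n) = (p−1)(q−1) = 156·312 = 48672.
Need d with 11·d ≡ 1 (mod 48672). Apply the extended Euclidean algorithm:
48672 = 4424·11 + 8
11 = 1·8 + 3
8 = 2·3 + 2
3 = 1·2 + 1
2 = 2·1 + 0
Back-substitute:
1 = 3 − 2
1 = −8 + 3·3
1 = 3·11 − 4·8
1 = −4·48672 + 17699·11
So 11·17699 ≡ 1 (mod 48672), hence d = 17699.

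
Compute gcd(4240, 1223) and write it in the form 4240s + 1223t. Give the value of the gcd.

Euclidean algorithm:
4240 = 3×1223 + 571
1223 = 2×571 + 81
571 = 7×81 + 4
81 = 20×4 + 1
4 = 4×1 + 0
gcd(4240, 1223) = 1.
Working backward:
1 = 81 − 20·4
1 = −20·571 + 141·81
1 = 141·1223 − 302·571
1 = −302·4240 + 1047·1223
So 1 = (-302)·4240 + (1047)·1223.

1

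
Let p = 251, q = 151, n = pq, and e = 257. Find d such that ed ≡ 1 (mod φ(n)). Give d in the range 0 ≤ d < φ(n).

32393

φ(n) = (p−1)(q−1) = 250·150 = 37500.
Need d with 257·d ≡ 1 (mod 37500). Apply the extended Euclidean algorithm:
37500 = 145·257 + 235
257 = 1·235 + 22
235 = 10·22 + 15
22 = 1·15 + 7
15 = 2·7 + 1
7 = 7·1 + 0
Back-substitute:
1 = 15 − 2·7
1 = −2·22 + 3·15
1 = 3·235 − 32·22
1 = −32·257 + 35·235
1 = 35·37500 − 5107·257
So 257·(-5107) ≡ 1 (mod 37500), hence d ≡ -5107 ≡ 32393 (mod 37500).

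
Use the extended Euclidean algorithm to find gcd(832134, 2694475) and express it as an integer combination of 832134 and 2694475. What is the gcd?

Euclidean algorithm:
2694475 = 3*832134 + 198073
832134 = 4*198073 + 39842
198073 = 4*39842 + 38705
39842 = 1*38705 + 1137
38705 = 34*1137 + 47
1137 = 24*47 + 9
47 = 5*9 + 2
9 = 4*2 + 1
2 = 2*1 + 0
gcd(832134, 2694475) = 1.
Back-substituting:
1 = 9 − 4·2
1 = −4·47 + 21·9
1 = 21·1137 − 508·47
1 = −508·38705 + 17293·1137
1 = 17293·39842 − 17801·38705
1 = −17801·198073 + 88497·39842
1 = 88497·832134 − 371789·198073
1 = −371789·2694475 + 1203864·832134
So 1 = (-371789)·2694475 + (1203864)·832134.

1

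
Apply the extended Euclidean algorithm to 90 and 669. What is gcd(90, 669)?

3

Apply Euclid's algorithm to 669 and 90:
669 = 7*90 + 39
90 = 2*39 + 12
39 = 3*12 + 3
12 = 4*3 + 0
gcd(90, 669) = 3.
Working backward:
3 = 39 − 3·12
3 = −3·90 + 7·39
3 = 7·669 − 52·90
So 3 = (7)·669 + (-52)·90.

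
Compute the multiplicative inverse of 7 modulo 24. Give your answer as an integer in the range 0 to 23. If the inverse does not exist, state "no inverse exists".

7

Run Euclid on (24, 7):
24 = 3·7 + 3
7 = 2·3 + 1
3 = 3·1 + 0
gcd = 1, so the inverse exists. Back-substitute:
1 = 7 − 2·3
1 = −2·24 + 7·7
So 7·7 ≡ 1 (mod 24).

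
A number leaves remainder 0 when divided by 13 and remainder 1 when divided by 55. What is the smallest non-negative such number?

Write x = 0 + 13·k. Then 13·k ≡ 1 − 0 ≡ 1 (mod 55).
Need 13⁻¹ mod 55. Extended Euclid on (55, 13):
55 = 4×13 + 3
13 = 4×3 + 1
3 = 3×1 + 0
Back-substitute:
1 = 13 − 4·3
1 = −4·55 + 17·13
13⁻¹ ≡ 17 (mod 55), so k ≡ 17·1 ≡ 17 (mod 55).
x = 0 + 13·17 = 221.

221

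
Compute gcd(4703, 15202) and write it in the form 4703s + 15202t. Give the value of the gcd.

Repeated division:
15202 = 3*4703 + 1093
4703 = 4*1093 + 331
1093 = 3*331 + 100
331 = 3*100 + 31
100 = 3*31 + 7
31 = 4*7 + 3
7 = 2*3 + 1
3 = 3*1 + 0
gcd(4703, 15202) = 1.
Express as a combination:
1 = 7 − 2·3
1 = −2·31 + 9·7
1 = 9·100 − 29·31
1 = −29·331 + 96·100
1 = 96·1093 − 317·331
1 = −317·4703 + 1364·1093
1 = 1364·15202 − 4409·4703
So 1 = (1364)·15202 + (-4409)·4703.

1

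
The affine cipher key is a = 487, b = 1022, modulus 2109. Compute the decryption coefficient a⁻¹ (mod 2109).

1585

Extended Euclidean algorithm:
2109 = 4·487 + 161
487 = 3·161 + 4
161 = 40·4 + 1
4 = 4·1 + 0
Since gcd(487, 2109) = 1, back-substitute to write 1 as a combination:
1 = 161 − 40·4
1 = −40·487 + 121·161
1 = 121·2109 − 524·487
Thus 487·(-524) ≡ 1 (mod 2109); reducing, -524 mod 2109 = 1585.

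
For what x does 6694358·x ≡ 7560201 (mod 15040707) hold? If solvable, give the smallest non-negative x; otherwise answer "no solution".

First find gcd(6694358, 15040707):
15040707 = 2*6694358 + 1651991
6694358 = 4*1651991 + 86394
1651991 = 19*86394 + 10505
86394 = 8*10505 + 2354
10505 = 4*2354 + 1089
2354 = 2*1089 + 176
1089 = 6*176 + 33
176 = 5*33 + 11
33 = 3*11 + 0
gcd = 11 and 11 | 7560201, so solutions exist. Divide through by 11: 608578x ≡ 687291 (mod 1367337).
Now find 608578⁻¹ mod 1367337:
1367337 = 2×608578 + 150181
608578 = 4×150181 + 7854
150181 = 19×7854 + 955
7854 = 8×955 + 214
955 = 4×214 + 99
214 = 2×99 + 16
99 = 6×16 + 3
16 = 5×3 + 1
3 = 3×1 + 0
Back-substitute:
1 = 16 − 5·3
1 = −5·99 + 31·16
1 = 31·214 − 67·99
1 = −67·955 + 299·214
1 = 299·7854 − 2459·955
1 = −2459·150181 + 47020·7854
1 = 47020·608578 − 190539·150181
1 = −190539·1367337 + 428098·608578
So 608578⁻¹ ≡ 428098 (mod 1367337).
Then x ≡ 428098·687291 ≡ 224847 (mod 1367337); the smallest non-negative solution is x = 224847.

224847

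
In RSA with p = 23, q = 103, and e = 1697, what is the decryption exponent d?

521

φ(n) = (p−1)(q−1) = 22·102 = 2244.
Need d with 1697·d ≡ 1 (mod 2244). Apply the extended Euclidean algorithm:
2244 = 1·1697 + 547
1697 = 3·547 + 56
547 = 9·56 + 43
56 = 1·43 + 13
43 = 3·13 + 4
13 = 3·4 + 1
4 = 4·1 + 0
Back-substitute:
1 = 13 − 3·4
1 = −3·43 + 10·13
1 = 10·56 − 13·43
1 = −13·547 + 127·56
1 = 127·1697 − 394·547
1 = −394·2244 + 521·1697
So 1697·521 ≡ 1 (mod 2244), hence d = 521.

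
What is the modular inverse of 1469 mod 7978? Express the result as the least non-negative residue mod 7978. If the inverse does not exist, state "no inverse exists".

3655

gcd(7978, 1469) by repeated division:
7978 = 5·1469 + 633
1469 = 2·633 + 203
633 = 3·203 + 24
203 = 8·24 + 11
24 = 2·11 + 2
11 = 5·2 + 1
2 = 2·1 + 0
The gcd is 1. Working backward:
1 = 11 − 5·2
1 = −5·24 + 11·11
1 = 11·203 − 93·24
1 = −93·633 + 290·203
1 = 290·1469 − 673·633
1 = −673·7978 + 3655·1469
So 1469·3655 ≡ 1 (mod 7978).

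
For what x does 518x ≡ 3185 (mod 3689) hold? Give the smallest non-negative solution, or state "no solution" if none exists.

56

First find gcd(518, 3689):
3689 = 7×518 + 63
518 = 8×63 + 14
63 = 4×14 + 7
14 = 2×7 + 0
gcd = 7 and 7 | 3185, so solutions exist. Divide through by 7: 74x ≡ 455 (mod 527).
Now find 74⁻¹ mod 527:
527 = 7*74 + 9
74 = 8*9 + 2
9 = 4*2 + 1
2 = 2*1 + 0
Back-substitute:
1 = 9 − 4·2
1 = −4·74 + 33·9
1 = 33·527 − 235·74
So 74·(-235) ≡ 1 (mod 527), i.e. 74⁻¹ ≡ 292.
Then x ≡ 292·455 ≡ 56 (mod 527); the smallest non-negative solution is x = 56.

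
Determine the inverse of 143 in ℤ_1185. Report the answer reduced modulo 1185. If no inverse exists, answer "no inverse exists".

1127

Extended Euclidean algorithm:
1185 = 8·143 + 41
143 = 3·41 + 20
41 = 2·20 + 1
20 = 20·1 + 0
gcd = 1, so the inverse exists. Back-substitute:
1 = 41 − 2·20
1 = −2·143 + 7·41
1 = 7·1185 − 58·143
So 143·(-58) ≡ 1 (mod 1185), and -58 ≡ 1127 (mod 1185).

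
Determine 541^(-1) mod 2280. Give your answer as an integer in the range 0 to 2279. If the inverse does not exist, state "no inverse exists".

Apply the Euclidean algorithm to 2280 and 541:
2280 = 4×541 + 116
541 = 4×116 + 77
116 = 1×77 + 39
77 = 1×39 + 38
39 = 1×38 + 1
38 = 38×1 + 0
gcd = 1, so the inverse exists. Back-substitute:
1 = 39 − 38
1 = −77 + 2·39
1 = 2·116 − 3·77
1 = −3·541 + 14·116
1 = 14·2280 − 59·541
Hence 541⁻¹ ≡ -59 ≡ 2221 (mod 2280).

2221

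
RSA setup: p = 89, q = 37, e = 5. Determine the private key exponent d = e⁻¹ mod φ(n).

1901

φ(n) = (p−1)(q−1) = 88·36 = 3168.
Need d with 5·d ≡ 1 (mod 3168). Apply the extended Euclidean algorithm:
3168 = 633·5 + 3
5 = 1·3 + 2
3 = 1·2 + 1
2 = 2·1 + 0
Back-substitute:
1 = 3 − 2
1 = −5 + 2·3
1 = 2·3168 − 1267·5
So 5·(-1267) ≡ 1 (mod 3168), hence d ≡ -1267 ≡ 1901 (mod 3168).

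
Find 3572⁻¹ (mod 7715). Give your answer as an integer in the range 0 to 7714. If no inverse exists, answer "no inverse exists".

2378

gcd(7715, 3572) by repeated division:
7715 = 2*3572 + 571
3572 = 6*571 + 146
571 = 3*146 + 133
146 = 1*133 + 13
133 = 10*13 + 3
13 = 4*3 + 1
3 = 3*1 + 0
The gcd is 1. Working backward:
1 = 13 − 4·3
1 = −4·133 + 41·13
1 = 41·146 − 45·133
1 = −45·571 + 176·146
1 = 176·3572 − 1101·571
1 = −1101·7715 + 2378·3572
So 3572·2378 ≡ 1 (mod 7715).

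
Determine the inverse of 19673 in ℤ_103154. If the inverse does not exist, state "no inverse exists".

3791

Apply the Euclidean algorithm to 103154 and 19673:
103154 = 5×19673 + 4789
19673 = 4×4789 + 517
4789 = 9×517 + 136
517 = 3×136 + 109
136 = 1×109 + 27
109 = 4×27 + 1
27 = 27×1 + 0
Since gcd(19673, 103154) = 1, back-substitute to write 1 as a combination:
1 = 109 − 4·27
1 = −4·136 + 5·109
1 = 5·517 − 19·136
1 = −19·4789 + 176·517
1 = 176·19673 − 723·4789
1 = −723·103154 + 3791·19673
So 19673·3791 ≡ 1 (mod 103154).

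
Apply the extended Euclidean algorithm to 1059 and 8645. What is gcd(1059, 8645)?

1

Apply Euclid's algorithm to 8645 and 1059:
8645 = 8·1059 + 173
1059 = 6·173 + 21
173 = 8·21 + 5
21 = 4·5 + 1
5 = 5·1 + 0
gcd(1059, 8645) = 1.
Working backward:
1 = 21 − 4·5
1 = −4·173 + 33·21
1 = 33·1059 − 202·173
1 = −202·8645 + 1649·1059
So 1 = (-202)·8645 + (1649)·1059.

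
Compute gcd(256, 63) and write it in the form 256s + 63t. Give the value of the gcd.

1

Repeated division:
256 = 4×63 + 4
63 = 15×4 + 3
4 = 1×3 + 1
3 = 3×1 + 0
gcd(256, 63) = 1.
Working backward:
1 = 4 − 3
1 = −63 + 16·4
1 = 16·256 − 65·63
So 1 = (16)·256 + (-65)·63.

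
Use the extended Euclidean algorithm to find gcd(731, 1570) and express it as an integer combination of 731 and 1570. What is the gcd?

Euclidean algorithm:
1570 = 2*731 + 108
731 = 6*108 + 83
108 = 1*83 + 25
83 = 3*25 + 8
25 = 3*8 + 1
8 = 8*1 + 0
gcd(731, 1570) = 1.
Working backward:
1 = 25 − 3·8
1 = −3·83 + 10·25
1 = 10·108 − 13·83
1 = −13·731 + 88·108
1 = 88·1570 − 189·731
So 1 = (88)·1570 + (-189)·731.

1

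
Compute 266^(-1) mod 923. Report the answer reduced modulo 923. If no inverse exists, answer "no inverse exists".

635

Run Euclid on (923, 266):
923 = 3·266 + 125
266 = 2·125 + 16
125 = 7·16 + 13
16 = 1·13 + 3
13 = 4·3 + 1
3 = 3·1 + 0
Since gcd(266, 923) = 1, back-substitute to write 1 as a combination:
1 = 13 − 4·3
1 = −4·16 + 5·13
1 = 5·125 − 39·16
1 = −39·266 + 83·125
1 = 83·923 − 288·266
Thus 266·(-288) ≡ 1 (mod 923); reducing, -288 mod 923 = 635.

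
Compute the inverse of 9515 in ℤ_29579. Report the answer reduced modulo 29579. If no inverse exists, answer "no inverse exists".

Compute gcd(9515, 29579):
29579 = 3×9515 + 1034
9515 = 9×1034 + 209
1034 = 4×209 + 198
209 = 1×198 + 11
198 = 18×11 + 0
The gcd is 11, not 1, hence no inverse exists.

no inverse exists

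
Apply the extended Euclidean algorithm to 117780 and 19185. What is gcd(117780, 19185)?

15

Apply Euclid's algorithm to 117780 and 19185:
117780 = 6*19185 + 2670
19185 = 7*2670 + 495
2670 = 5*495 + 195
495 = 2*195 + 105
195 = 1*105 + 90
105 = 1*90 + 15
90 = 6*15 + 0
gcd(117780, 19185) = 15.
Working backward:
15 = 105 − 90
15 = −195 + 2·105
15 = 2·495 − 5·195
15 = −5·2670 + 27·495
15 = 27·19185 − 194·2670
15 = −194·117780 + 1191·19185
So 15 = (-194)·117780 + (1191)·19185.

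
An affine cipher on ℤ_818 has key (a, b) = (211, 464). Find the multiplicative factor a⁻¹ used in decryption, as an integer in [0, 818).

gcd(818, 211) by repeated division:
818 = 3·211 + 185
211 = 1·185 + 26
185 = 7·26 + 3
26 = 8·3 + 2
3 = 1·2 + 1
2 = 2·1 + 0
gcd = 1, so the inverse exists. Back-substitute:
1 = 3 − 2
1 = −26 + 9·3
1 = 9·185 − 64·26
1 = −64·211 + 73·185
1 = 73·818 − 283·211
Thus 211·(-283) ≡ 1 (mod 818); reducing, -283 mod 818 = 535.

535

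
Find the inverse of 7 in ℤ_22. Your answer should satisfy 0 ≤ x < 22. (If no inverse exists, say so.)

19

Extended Euclidean algorithm:
22 = 3×7 + 1
7 = 7×1 + 0
The gcd is 1. Working backward:
1 = 22 − 3·7
Thus 7·(-3) ≡ 1 (mod 22); reducing, -3 mod 22 = 19.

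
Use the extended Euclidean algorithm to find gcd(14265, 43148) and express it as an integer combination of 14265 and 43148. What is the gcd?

1

Repeated division:
43148 = 3×14265 + 353
14265 = 40×353 + 145
353 = 2×145 + 63
145 = 2×63 + 19
63 = 3×19 + 6
19 = 3×6 + 1
6 = 6×1 + 0
gcd(14265, 43148) = 1.
Express as a combination:
1 = 19 − 3·6
1 = −3·63 + 10·19
1 = 10·145 − 23·63
1 = −23·353 + 56·145
1 = 56·14265 − 2263·353
1 = −2263·43148 + 6845·14265
So 1 = (-2263)·43148 + (6845)·14265.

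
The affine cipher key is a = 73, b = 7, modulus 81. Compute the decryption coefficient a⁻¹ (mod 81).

10

gcd(81, 73) by repeated division:
81 = 1*73 + 8
73 = 9*8 + 1
8 = 8*1 + 0
Since gcd(73, 81) = 1, back-substitute to write 1 as a combination:
1 = 73 − 9·8
1 = −9·81 + 10·73
So 73·10 ≡ 1 (mod 81).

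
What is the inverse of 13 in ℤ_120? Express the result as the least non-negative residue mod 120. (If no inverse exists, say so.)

Run Euclid on (120, 13):
120 = 9*13 + 3
13 = 4*3 + 1
3 = 3*1 + 0
The gcd is 1. Working backward:
1 = 13 − 4·3
1 = −4·120 + 37·13
So 13·37 ≡ 1 (mod 120).

37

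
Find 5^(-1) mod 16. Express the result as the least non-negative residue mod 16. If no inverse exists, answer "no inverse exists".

13

gcd(16, 5) by repeated division:
16 = 3*5 + 1
5 = 5*1 + 0
gcd = 1, so the inverse exists. Back-substitute:
1 = 16 − 3·5
So 5·(-3) ≡ 1 (mod 16), and -3 ≡ 13 (mod 16).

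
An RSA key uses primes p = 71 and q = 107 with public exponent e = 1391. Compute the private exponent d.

φ(n) = (p−1)(q−1) = 70·106 = 7420.
Need d with 1391·d ≡ 1 (mod 7420). Apply the extended Euclidean algorithm:
7420 = 5·1391 + 465
1391 = 2·465 + 461
465 = 1·461 + 4
461 = 115·4 + 1
4 = 4·1 + 0
Back-substitute:
1 = 461 − 115·4
1 = −115·465 + 116·461
1 = 116·1391 − 347·465
1 = −347·7420 + 1851·1391
So 1391·1851 ≡ 1 (mod 7420), hence d = 1851.

1851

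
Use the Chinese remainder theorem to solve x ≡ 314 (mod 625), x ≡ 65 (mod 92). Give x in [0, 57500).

Write x = 314 + 625·k. Then 625·k ≡ 65 − 314 ≡ 27 (mod 92).
Need 625⁻¹ mod 92. Extended Euclid on (92, 73):
92 = 1·73 + 19
73 = 3·19 + 16
19 = 1·16 + 3
16 = 5·3 + 1
3 = 3·1 + 0
Back-substitute:
1 = 16 − 5·3
1 = −5·19 + 6·16
1 = 6·73 − 23·19
1 = −23·92 + 29·73
625⁻¹ ≡ 29 (mod 92), so k ≡ 29·27 ≡ 47 (mod 92).
x = 314 + 625·47 = 29689.

29689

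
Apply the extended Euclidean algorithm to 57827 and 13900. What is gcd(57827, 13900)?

Euclidean algorithm:
57827 = 4*13900 + 2227
13900 = 6*2227 + 538
2227 = 4*538 + 75
538 = 7*75 + 13
75 = 5*13 + 10
13 = 1*10 + 3
10 = 3*3 + 1
3 = 3*1 + 0
gcd(57827, 13900) = 1.
Back-substituting:
1 = 10 − 3·3
1 = −3·13 + 4·10
1 = 4·75 − 23·13
1 = −23·538 + 165·75
1 = 165·2227 − 683·538
1 = −683·13900 + 4263·2227
1 = 4263·57827 − 17735·13900
So 1 = (4263)·57827 + (-17735)·13900.

1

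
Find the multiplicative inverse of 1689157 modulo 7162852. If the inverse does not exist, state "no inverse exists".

6971801

gcd(7162852, 1689157) by repeated division:
7162852 = 4×1689157 + 406224
1689157 = 4×406224 + 64261
406224 = 6×64261 + 20658
64261 = 3×20658 + 2287
20658 = 9×2287 + 75
2287 = 30×75 + 37
75 = 2×37 + 1
37 = 37×1 + 0
gcd = 1, so the inverse exists. Back-substitute:
1 = 75 − 2·37
1 = −2·2287 + 61·75
1 = 61·20658 − 551·2287
1 = −551·64261 + 1714·20658
1 = 1714·406224 − 10835·64261
1 = −10835·1689157 + 45054·406224
1 = 45054·7162852 − 191051·1689157
So 1689157·(-191051) ≡ 1 (mod 7162852), and -191051 ≡ 6971801 (mod 7162852).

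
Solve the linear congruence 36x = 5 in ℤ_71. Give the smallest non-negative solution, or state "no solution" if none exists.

First find gcd(36, 71):
71 = 1×36 + 35
36 = 1×35 + 1
35 = 35×1 + 0
gcd = 1, so a unique solution mod 71 exists.
Back-substitute for the Bézout coefficients:
1 = 36 − 35
1 = −71 + 2·36
So 36·(2) ≡ 1 (mod 71), giving 36⁻¹ ≡ 2.
x ≡ 36⁻¹·5 ≡ 2·5 ≡ 10 (mod 71).

10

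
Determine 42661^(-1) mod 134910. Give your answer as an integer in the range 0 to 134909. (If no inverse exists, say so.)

gcd(134910, 42661) by repeated division:
134910 = 3*42661 + 6927
42661 = 6*6927 + 1099
6927 = 6*1099 + 333
1099 = 3*333 + 100
333 = 3*100 + 33
100 = 3*33 + 1
33 = 33*1 + 0
Since gcd(42661, 134910) = 1, back-substitute to write 1 as a combination:
1 = 100 − 3·33
1 = −3·333 + 10·100
1 = 10·1099 − 33·333
1 = −33·6927 + 208·1099
1 = 208·42661 − 1281·6927
1 = −1281·134910 + 4051·42661
So 42661·4051 ≡ 1 (mod 134910).

4051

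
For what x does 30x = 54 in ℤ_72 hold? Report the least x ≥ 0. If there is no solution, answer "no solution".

First find gcd(30, 72):
72 = 2×30 + 12
30 = 2×12 + 6
12 = 2×6 + 0
gcd = 6 and 6 | 54, so solutions exist. Divide through by 6: 5x ≡ 9 (mod 12).
Now find 5⁻¹ mod 12:
12 = 2*5 + 2
5 = 2*2 + 1
2 = 2*1 + 0
Back-substitute:
1 = 5 − 2·2
1 = −2·12 + 5·5
So 5⁻¹ ≡ 5 (mod 12).
Then x ≡ 5·9 ≡ 9 (mod 12); the smallest non-negative solution is x = 9.

9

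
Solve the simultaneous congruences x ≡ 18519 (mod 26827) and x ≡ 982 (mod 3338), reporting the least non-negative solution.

Write x = 18519 + 26827·k. Then 26827·k ≡ 982 − 18519 ≡ 2491 (mod 3338).
Need 26827⁻¹ mod 3338. Extended Euclid on (3338, 123):
3338 = 27×123 + 17
123 = 7×17 + 4
17 = 4×4 + 1
4 = 4×1 + 0
Back-substitute:
1 = 17 − 4·4
1 = −4·123 + 29·17
1 = 29·3338 − 787·123
26827⁻¹ ≡ 2551 (mod 3338), so k ≡ 2551·2491 ≡ 2327 (mod 3338).
x = 18519 + 26827·2327 = 62444948.

62444948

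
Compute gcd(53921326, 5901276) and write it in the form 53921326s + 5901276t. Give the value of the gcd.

Apply Euclid's algorithm to 53921326 and 5901276:
53921326 = 9×5901276 + 809842
5901276 = 7×809842 + 232382
809842 = 3×232382 + 112696
232382 = 2×112696 + 6990
112696 = 16×6990 + 856
6990 = 8×856 + 142
856 = 6×142 + 4
142 = 35×4 + 2
4 = 2×2 + 0
gcd(53921326, 5901276) = 2.
Express as a combination:
2 = 142 − 35·4
2 = −35·856 + 211·142
2 = 211·6990 − 1723·856
2 = −1723·112696 + 27779·6990
2 = 27779·232382 − 57281·112696
2 = −57281·809842 + 199622·232382
2 = 199622·5901276 − 1454635·809842
2 = −1454635·53921326 + 13291337·5901276
So 2 = (-1454635)·53921326 + (13291337)·5901276.

2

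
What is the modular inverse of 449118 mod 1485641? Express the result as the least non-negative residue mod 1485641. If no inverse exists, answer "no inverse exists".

73161

gcd(1485641, 449118) by repeated division:
1485641 = 3·449118 + 138287
449118 = 3·138287 + 34257
138287 = 4·34257 + 1259
34257 = 27·1259 + 264
1259 = 4·264 + 203
264 = 1·203 + 61
203 = 3·61 + 20
61 = 3·20 + 1
20 = 20·1 + 0
Since gcd(449118, 1485641) = 1, back-substitute to write 1 as a combination:
1 = 61 − 3·20
1 = −3·203 + 10·61
1 = 10·264 − 13·203
1 = −13·1259 + 62·264
1 = 62·34257 − 1687·1259
1 = −1687·138287 + 6810·34257
1 = 6810·449118 − 22117·138287
1 = −22117·1485641 + 73161·449118
So 449118·73161 ≡ 1 (mod 1485641).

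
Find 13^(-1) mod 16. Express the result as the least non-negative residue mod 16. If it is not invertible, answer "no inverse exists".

Extended Euclidean algorithm:
16 = 1·13 + 3
13 = 4·3 + 1
3 = 3·1 + 0
The gcd is 1. Working backward:
1 = 13 − 4·3
1 = −4·16 + 5·13
So 13·5 ≡ 1 (mod 16).

5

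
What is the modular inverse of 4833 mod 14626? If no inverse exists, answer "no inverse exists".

Apply the Euclidean algorithm to 14626 and 4833:
14626 = 3×4833 + 127
4833 = 38×127 + 7
127 = 18×7 + 1
7 = 7×1 + 0
The gcd is 1. Working backward:
1 = 127 − 18·7
1 = −18·4833 + 685·127
1 = 685·14626 − 2073·4833
Thus 4833·(-2073) ≡ 1 (mod 14626); reducing, -2073 mod 14626 = 12553.

12553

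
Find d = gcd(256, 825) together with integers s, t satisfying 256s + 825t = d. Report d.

1

Apply Euclid's algorithm to 825 and 256:
825 = 3·256 + 57
256 = 4·57 + 28
57 = 2·28 + 1
28 = 28·1 + 0
gcd(256, 825) = 1.
Working backward:
1 = 57 − 2·28
1 = −2·256 + 9·57
1 = 9·825 − 29·256
So 1 = (9)·825 + (-29)·256.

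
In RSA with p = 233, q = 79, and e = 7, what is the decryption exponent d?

15511

φ(n) = (p−1)(q−1) = 232·78 = 18096.
Need d with 7·d ≡ 1 (mod 18096). Apply the extended Euclidean algorithm:
18096 = 2585·7 + 1
7 = 7·1 + 0
Back-substitute:
1 = 18096 − 2585·7
So 7·(-2585) ≡ 1 (mod 18096), hence d ≡ -2585 ≡ 15511 (mod 18096).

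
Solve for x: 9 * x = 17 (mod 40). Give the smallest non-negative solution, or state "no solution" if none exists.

First find gcd(9, 40):
40 = 4*9 + 4
9 = 2*4 + 1
4 = 4*1 + 0
gcd = 1, so a unique solution mod 40 exists.
Back-substitute for the Bézout coefficients:
1 = 9 − 2·4
1 = −2·40 + 9·9
So 9·(9) ≡ 1 (mod 40), giving 9⁻¹ ≡ 9.
x ≡ 9⁻¹·17 ≡ 9·17 ≡ 33 (mod 40).

33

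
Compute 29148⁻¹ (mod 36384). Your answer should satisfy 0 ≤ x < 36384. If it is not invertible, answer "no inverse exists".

Euclidean algorithm on 36384, 29148:
36384 = 1*29148 + 7236
29148 = 4*7236 + 204
7236 = 35*204 + 96
204 = 2*96 + 12
96 = 8*12 + 0
The gcd is 12, not 1, hence no inverse exists.

no inverse exists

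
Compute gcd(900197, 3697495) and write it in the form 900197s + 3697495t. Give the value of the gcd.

Euclidean algorithm:
3697495 = 4×900197 + 96707
900197 = 9×96707 + 29834
96707 = 3×29834 + 7205
29834 = 4×7205 + 1014
7205 = 7×1014 + 107
1014 = 9×107 + 51
107 = 2×51 + 5
51 = 10×5 + 1
5 = 5×1 + 0
gcd(900197, 3697495) = 1.
Working backward:
1 = 51 − 10·5
1 = −10·107 + 21·51
1 = 21·1014 − 199·107
1 = −199·7205 + 1414·1014
1 = 1414·29834 − 5855·7205
1 = −5855·96707 + 18979·29834
1 = 18979·900197 − 176666·96707
1 = −176666·3697495 + 725643·900197
So 1 = (-176666)·3697495 + (725643)·900197.

1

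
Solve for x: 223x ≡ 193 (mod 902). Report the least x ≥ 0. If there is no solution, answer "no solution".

13

First find gcd(223, 902):
902 = 4×223 + 10
223 = 22×10 + 3
10 = 3×3 + 1
3 = 3×1 + 0
gcd = 1, so a unique solution mod 902 exists.
Back-substitute for the Bézout coefficients:
1 = 10 − 3·3
1 = −3·223 + 67·10
1 = 67·902 − 271·223
So 223·(-271) ≡ 1 (mod 902), giving 223⁻¹ ≡ 631.
x ≡ 223⁻¹·193 ≡ 631·193 ≡ 13 (mod 902).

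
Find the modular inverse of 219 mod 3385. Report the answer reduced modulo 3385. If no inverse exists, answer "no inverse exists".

Apply the Euclidean algorithm to 3385 and 219:
3385 = 15×219 + 100
219 = 2×100 + 19
100 = 5×19 + 5
19 = 3×5 + 4
5 = 1×4 + 1
4 = 4×1 + 0
Since gcd(219, 3385) = 1, back-substitute to write 1 as a combination:
1 = 5 − 4
1 = −19 + 4·5
1 = 4·100 − 21·19
1 = −21·219 + 46·100
1 = 46·3385 − 711·219
So 219·(-711) ≡ 1 (mod 3385), and -711 ≡ 2674 (mod 3385).

2674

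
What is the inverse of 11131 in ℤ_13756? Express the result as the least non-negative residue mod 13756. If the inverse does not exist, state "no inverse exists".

13211

gcd(13756, 11131) by repeated division:
13756 = 1·11131 + 2625
11131 = 4·2625 + 631
2625 = 4·631 + 101
631 = 6·101 + 25
101 = 4·25 + 1
25 = 25·1 + 0
gcd = 1, so the inverse exists. Back-substitute:
1 = 101 − 4·25
1 = −4·631 + 25·101
1 = 25·2625 − 104·631
1 = −104·11131 + 441·2625
1 = 441·13756 − 545·11131
Thus 11131·(-545) ≡ 1 (mod 13756); reducing, -545 mod 13756 = 13211.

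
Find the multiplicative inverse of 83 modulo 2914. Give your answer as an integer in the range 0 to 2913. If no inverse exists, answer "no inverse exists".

1615

Apply the Euclidean algorithm to 2914 and 83:
2914 = 35×83 + 9
83 = 9×9 + 2
9 = 4×2 + 1
2 = 2×1 + 0
The gcd is 1. Working backward:
1 = 9 − 4·2
1 = −4·83 + 37·9
1 = 37·2914 − 1299·83
So 83·(-1299) ≡ 1 (mod 2914), and -1299 ≡ 1615 (mod 2914).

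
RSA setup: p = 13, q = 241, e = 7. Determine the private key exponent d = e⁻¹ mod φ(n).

φ(n) = (p−1)(q−1) = 12·240 = 2880.
Need d with 7·d ≡ 1 (mod 2880). Apply the extended Euclidean algorithm:
2880 = 411×7 + 3
7 = 2×3 + 1
3 = 3×1 + 0
Back-substitute:
1 = 7 − 2·3
1 = −2·2880 + 823·7
So 7·823 ≡ 1 (mod 2880), hence d = 823.

823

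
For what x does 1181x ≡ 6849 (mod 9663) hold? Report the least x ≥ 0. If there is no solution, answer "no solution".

7116

First find gcd(1181, 9663):
9663 = 8*1181 + 215
1181 = 5*215 + 106
215 = 2*106 + 3
106 = 35*3 + 1
3 = 3*1 + 0
gcd = 1, so a unique solution mod 9663 exists.
Back-substitute for the Bézout coefficients:
1 = 106 − 35·3
1 = −35·215 + 71·106
1 = 71·1181 − 390·215
1 = −390·9663 + 3191·1181
So 1181·(3191) ≡ 1 (mod 9663), giving 1181⁻¹ ≡ 3191.
x ≡ 1181⁻¹·6849 ≡ 3191·6849 ≡ 7116 (mod 9663).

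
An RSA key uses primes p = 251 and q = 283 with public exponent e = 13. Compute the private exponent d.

φ(n) = (p−1)(q−1) = 250·282 = 70500.
Need d with 13·d ≡ 1 (mod 70500). Apply the extended Euclidean algorithm:
70500 = 5423×13 + 1
13 = 13×1 + 0
Back-substitute:
1 = 70500 − 5423·13
So 13·(-5423) ≡ 1 (mod 70500), hence d ≡ -5423 ≡ 65077 (mod 70500).

65077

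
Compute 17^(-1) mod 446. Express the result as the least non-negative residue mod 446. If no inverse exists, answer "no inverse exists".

Extended Euclidean algorithm:
446 = 26*17 + 4
17 = 4*4 + 1
4 = 4*1 + 0
gcd = 1, so the inverse exists. Back-substitute:
1 = 17 − 4·4
1 = −4·446 + 105·17
So 17·105 ≡ 1 (mod 446).

105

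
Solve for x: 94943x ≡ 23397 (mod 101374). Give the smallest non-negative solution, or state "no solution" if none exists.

First find gcd(94943, 101374):
101374 = 1×94943 + 6431
94943 = 14×6431 + 4909
6431 = 1×4909 + 1522
4909 = 3×1522 + 343
1522 = 4×343 + 150
343 = 2×150 + 43
150 = 3×43 + 21
43 = 2×21 + 1
21 = 21×1 + 0
gcd = 1, so a unique solution mod 101374 exists.
Back-substitute for the Bézout coefficients:
1 = 43 − 2·21
1 = −2·150 + 7·43
1 = 7·343 − 16·150
1 = −16·1522 + 71·343
1 = 71·4909 − 229·1522
1 = −229·6431 + 300·4909
1 = 300·94943 − 4429·6431
1 = −4429·101374 + 4729·94943
So 94943·(4729) ≡ 1 (mod 101374), giving 94943⁻¹ ≡ 4729.
x ≡ 94943⁻¹·23397 ≡ 4729·23397 ≡ 45379 (mod 101374).

45379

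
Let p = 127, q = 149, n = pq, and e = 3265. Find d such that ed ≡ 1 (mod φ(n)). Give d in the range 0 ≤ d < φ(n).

16609

φ(n) = (p−1)(q−1) = 126·148 = 18648.
Need d with 3265·d ≡ 1 (mod 18648). Apply the extended Euclidean algorithm:
18648 = 5*3265 + 2323
3265 = 1*2323 + 942
2323 = 2*942 + 439
942 = 2*439 + 64
439 = 6*64 + 55
64 = 1*55 + 9
55 = 6*9 + 1
9 = 9*1 + 0
Back-substitute:
1 = 55 − 6·9
1 = −6·64 + 7·55
1 = 7·439 − 48·64
1 = −48·942 + 103·439
1 = 103·2323 − 254·942
1 = −254·3265 + 357·2323
1 = 357·18648 − 2039·3265
So 3265·(-2039) ≡ 1 (mod 18648), hence d ≡ -2039 ≡ 16609 (mod 18648).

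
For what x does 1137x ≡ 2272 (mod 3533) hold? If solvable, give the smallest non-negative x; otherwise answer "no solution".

1450

First find gcd(1137, 3533):
3533 = 3*1137 + 122
1137 = 9*122 + 39
122 = 3*39 + 5
39 = 7*5 + 4
5 = 1*4 + 1
4 = 4*1 + 0
gcd = 1, so a unique solution mod 3533 exists.
Back-substitute for the Bézout coefficients:
1 = 5 − 4
1 = −39 + 8·5
1 = 8·122 − 25·39
1 = −25·1137 + 233·122
1 = 233·3533 − 724·1137
So 1137·(-724) ≡ 1 (mod 3533), giving 1137⁻¹ ≡ 2809.
x ≡ 1137⁻¹·2272 ≡ 2809·2272 ≡ 1450 (mod 3533).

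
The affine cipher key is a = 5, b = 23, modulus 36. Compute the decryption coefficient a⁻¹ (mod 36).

29

gcd(36, 5) by repeated division:
36 = 7*5 + 1
5 = 5*1 + 0
gcd = 1, so the inverse exists. Back-substitute:
1 = 36 − 7·5
So 5·(-7) ≡ 1 (mod 36), and -7 ≡ 29 (mod 36).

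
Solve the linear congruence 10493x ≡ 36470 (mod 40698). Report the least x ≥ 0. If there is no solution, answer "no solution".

2734

First find gcd(10493, 40698):
40698 = 3·10493 + 9219
10493 = 1·9219 + 1274
9219 = 7·1274 + 301
1274 = 4·301 + 70
301 = 4·70 + 21
70 = 3·21 + 7
21 = 3·7 + 0
gcd = 7 and 7 | 36470, so solutions exist. Divide through by 7: 1499x ≡ 5210 (mod 5814).
Now find 1499⁻¹ mod 5814:
5814 = 3×1499 + 1317
1499 = 1×1317 + 182
1317 = 7×182 + 43
182 = 4×43 + 10
43 = 4×10 + 3
10 = 3×3 + 1
3 = 3×1 + 0
Back-substitute:
1 = 10 − 3·3
1 = −3·43 + 13·10
1 = 13·182 − 55·43
1 = −55·1317 + 398·182
1 = 398·1499 − 453·1317
1 = −453·5814 + 1757·1499
So 1499⁻¹ ≡ 1757 (mod 5814).
Then x ≡ 1757·5210 ≡ 2734 (mod 5814); the smallest non-negative solution is x = 2734.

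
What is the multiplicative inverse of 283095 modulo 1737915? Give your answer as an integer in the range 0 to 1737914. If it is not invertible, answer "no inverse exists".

Euclidean algorithm on 1737915, 283095:
1737915 = 6×283095 + 39345
283095 = 7×39345 + 7680
39345 = 5×7680 + 945
7680 = 8×945 + 120
945 = 7×120 + 105
120 = 1×105 + 15
105 = 7×15 + 0
Since gcd = 15 > 1, 283095 is not a unit mod 1737915.

no inverse exists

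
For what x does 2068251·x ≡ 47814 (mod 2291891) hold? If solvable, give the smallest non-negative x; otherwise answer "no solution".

17975

First find gcd(2068251, 2291891):
2291891 = 1*2068251 + 223640
2068251 = 9*223640 + 55491
223640 = 4*55491 + 1676
55491 = 33*1676 + 183
1676 = 9*183 + 29
183 = 6*29 + 9
29 = 3*9 + 2
9 = 4*2 + 1
2 = 2*1 + 0
gcd = 1, so a unique solution mod 2291891 exists.
Back-substitute for the Bézout coefficients:
1 = 9 − 4·2
1 = −4·29 + 13·9
1 = 13·183 − 82·29
1 = −82·1676 + 751·183
1 = 751·55491 − 24865·1676
1 = −24865·223640 + 100211·55491
1 = 100211·2068251 − 926764·223640
1 = −926764·2291891 + 1026975·2068251
So 2068251·(1026975) ≡ 1 (mod 2291891), giving 2068251⁻¹ ≡ 1026975.
x ≡ 2068251⁻¹·47814 ≡ 1026975·47814 ≡ 17975 (mod 2291891).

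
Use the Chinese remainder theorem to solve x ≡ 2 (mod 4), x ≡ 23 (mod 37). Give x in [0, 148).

134

Write x = 2 + 4·k. Then 4·k ≡ 23 − 2 ≡ 21 (mod 37).
Need 4⁻¹ mod 37. Extended Euclid on (37, 4):
37 = 9·4 + 1
4 = 4·1 + 0
Back-substitute:
1 = 37 − 9·4
4⁻¹ ≡ 28 (mod 37), so k ≡ 28·21 ≡ 33 (mod 37).
x = 2 + 4·33 = 134.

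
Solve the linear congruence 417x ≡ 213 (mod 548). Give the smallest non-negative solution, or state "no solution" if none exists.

First find gcd(417, 548):
548 = 1·417 + 131
417 = 3·131 + 24
131 = 5·24 + 11
24 = 2·11 + 2
11 = 5·2 + 1
2 = 2·1 + 0
gcd = 1, so a unique solution mod 548 exists.
Back-substitute for the Bézout coefficients:
1 = 11 − 5·2
1 = −5·24 + 11·11
1 = 11·131 − 60·24
1 = −60·417 + 191·131
1 = 191·548 − 251·417
So 417·(-251) ≡ 1 (mod 548), giving 417⁻¹ ≡ 297.
x ≡ 417⁻¹·213 ≡ 297·213 ≡ 241 (mod 548).

241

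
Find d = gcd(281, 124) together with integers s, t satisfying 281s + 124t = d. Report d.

Euclidean algorithm:
281 = 2×124 + 33
124 = 3×33 + 25
33 = 1×25 + 8
25 = 3×8 + 1
8 = 8×1 + 0
gcd(281, 124) = 1.
Working backward:
1 = 25 − 3·8
1 = −3·33 + 4·25
1 = 4·124 − 15·33
1 = −15·281 + 34·124
So 1 = (-15)·281 + (34)·124.

1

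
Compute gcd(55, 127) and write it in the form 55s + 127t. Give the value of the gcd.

1

Apply Euclid's algorithm to 127 and 55:
127 = 2*55 + 17
55 = 3*17 + 4
17 = 4*4 + 1
4 = 4*1 + 0
gcd(55, 127) = 1.
Express as a combination:
1 = 17 − 4·4
1 = −4·55 + 13·17
1 = 13·127 − 30·55
So 1 = (13)·127 + (-30)·55.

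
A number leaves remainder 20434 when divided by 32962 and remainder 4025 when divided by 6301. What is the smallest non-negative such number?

93731400

Write x = 20434 + 32962·k. Then 32962·k ≡ 4025 − 20434 ≡ 2494 (mod 6301).
Need 32962⁻¹ mod 6301. Extended Euclid on (6301, 1457):
6301 = 4×1457 + 473
1457 = 3×473 + 38
473 = 12×38 + 17
38 = 2×17 + 4
17 = 4×4 + 1
4 = 4×1 + 0
Back-substitute:
1 = 17 − 4·4
1 = −4·38 + 9·17
1 = 9·473 − 112·38
1 = −112·1457 + 345·473
1 = 345·6301 − 1492·1457
32962⁻¹ ≡ 4809 (mod 6301), so k ≡ 4809·2494 ≡ 2843 (mod 6301).
x = 20434 + 32962·2843 = 93731400.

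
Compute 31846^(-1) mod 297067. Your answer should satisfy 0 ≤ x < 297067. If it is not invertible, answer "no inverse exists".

Run Euclid on (297067, 31846):
297067 = 9*31846 + 10453
31846 = 3*10453 + 487
10453 = 21*487 + 226
487 = 2*226 + 35
226 = 6*35 + 16
35 = 2*16 + 3
16 = 5*3 + 1
3 = 3*1 + 0
The gcd is 1. Working backward:
1 = 16 − 5·3
1 = −5·35 + 11·16
1 = 11·226 − 71·35
1 = −71·487 + 153·226
1 = 153·10453 − 3284·487
1 = −3284·31846 + 10005·10453
1 = 10005·297067 − 93329·31846
Thus 31846·(-93329) ≡ 1 (mod 297067); reducing, -93329 mod 297067 = 203738.

203738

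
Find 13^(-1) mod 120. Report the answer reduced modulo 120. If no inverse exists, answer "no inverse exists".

Extended Euclidean algorithm:
120 = 9·13 + 3
13 = 4·3 + 1
3 = 3·1 + 0
gcd = 1, so the inverse exists. Back-substitute:
1 = 13 − 4·3
1 = −4·120 + 37·13
So 13·37 ≡ 1 (mod 120).

37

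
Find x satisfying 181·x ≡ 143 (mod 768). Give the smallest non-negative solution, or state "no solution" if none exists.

First find gcd(181, 768):
768 = 4×181 + 44
181 = 4×44 + 5
44 = 8×5 + 4
5 = 1×4 + 1
4 = 4×1 + 0
gcd = 1, so a unique solution mod 768 exists.
Back-substitute for the Bézout coefficients:
1 = 5 − 4
1 = −44 + 9·5
1 = 9·181 − 37·44
1 = −37·768 + 157·181
So 181·(157) ≡ 1 (mod 768), giving 181⁻¹ ≡ 157.
x ≡ 181⁻¹·143 ≡ 157·143 ≡ 179 (mod 768).

179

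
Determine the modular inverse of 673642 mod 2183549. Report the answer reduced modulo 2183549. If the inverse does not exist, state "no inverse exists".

1642425

Extended Euclidean algorithm:
2183549 = 3*673642 + 162623
673642 = 4*162623 + 23150
162623 = 7*23150 + 573
23150 = 40*573 + 230
573 = 2*230 + 113
230 = 2*113 + 4
113 = 28*4 + 1
4 = 4*1 + 0
Since gcd(673642, 2183549) = 1, back-substitute to write 1 as a combination:
1 = 113 − 28·4
1 = −28·230 + 57·113
1 = 57·573 − 142·230
1 = −142·23150 + 5737·573
1 = 5737·162623 − 40301·23150
1 = −40301·673642 + 166941·162623
1 = 166941·2183549 − 541124·673642
Hence 673642⁻¹ ≡ -541124 ≡ 1642425 (mod 2183549).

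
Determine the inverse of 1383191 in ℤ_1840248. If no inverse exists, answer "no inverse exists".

Extended Euclidean algorithm:
1840248 = 1*1383191 + 457057
1383191 = 3*457057 + 12020
457057 = 38*12020 + 297
12020 = 40*297 + 140
297 = 2*140 + 17
140 = 8*17 + 4
17 = 4*4 + 1
4 = 4*1 + 0
The gcd is 1. Working backward:
1 = 17 − 4·4
1 = −4·140 + 33·17
1 = 33·297 − 70·140
1 = −70·12020 + 2833·297
1 = 2833·457057 − 107724·12020
1 = −107724·1383191 + 326005·457057
1 = 326005·1840248 − 433729·1383191
Hence 1383191⁻¹ ≡ -433729 ≡ 1406519 (mod 1840248).

1406519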